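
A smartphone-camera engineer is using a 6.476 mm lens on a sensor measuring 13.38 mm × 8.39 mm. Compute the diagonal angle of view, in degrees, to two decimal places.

101.29°

Sensor diagonal = √(13.38² + 8.39²) = √249.4165 ≈ 15.7929 mm.
Angle of view α = 2·arctan(d/2f) with d = 15.7929 mm and f = 6.476 mm.
d/2f = 1.21934; arctan(1.21934) ≈ 50.6443°, so α ≈ 101.2887°.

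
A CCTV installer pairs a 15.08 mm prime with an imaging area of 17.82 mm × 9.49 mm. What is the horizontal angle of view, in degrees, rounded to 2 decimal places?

61.15°

Angle of view α = 2·arctan(w/2f) with w = 17.82 mm and f = 15.08 mm.
w/2f = 0.59085; arctan(0.59085) ≈ 30.5767°, so α ≈ 61.1533°.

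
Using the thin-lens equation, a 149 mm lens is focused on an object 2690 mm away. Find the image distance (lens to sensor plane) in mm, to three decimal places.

157.737 mm

1/dᵢ = 1/f − 1/dₒ = 1/149 − 1/2690 = 0.0063397 mm⁻¹.
dᵢ = 1/0.0063397 ≈ 157.7371 mm.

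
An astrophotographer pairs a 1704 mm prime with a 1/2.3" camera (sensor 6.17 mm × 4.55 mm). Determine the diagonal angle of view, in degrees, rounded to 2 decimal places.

0.26°

Sensor diagonal = √(6.17² + 4.55²) = √58.7714 ≈ 7.6663 mm.
Angle of view α = 2·arctan(d/2f) with d = 7.6663 mm and f = 1704 mm.
d/2f = 0.00225; arctan(0.00225) ≈ 0.1289°, so α ≈ 0.2578°.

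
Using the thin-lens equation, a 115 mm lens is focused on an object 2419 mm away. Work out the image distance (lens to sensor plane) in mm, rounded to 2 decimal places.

120.74 mm

1/dᵢ = 1/f − 1/dₒ = 1/115 − 1/2419 = 0.0082823 mm⁻¹.
dᵢ = 1/0.0082823 ≈ 120.7400 mm.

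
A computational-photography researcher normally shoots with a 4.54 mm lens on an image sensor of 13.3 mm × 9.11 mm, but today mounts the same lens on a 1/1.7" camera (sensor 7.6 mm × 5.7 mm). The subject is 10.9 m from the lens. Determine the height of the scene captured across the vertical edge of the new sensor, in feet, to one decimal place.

The focal length stays 4.54 mm; the relevant sensor dimension is now h = 5.7 mm. Object distance dₒ = 10.9 m = 10900 mm.
Thin-lens field height W = h·(dₒ − f)/f = 5.7 × (10900 − 4.54)/4.54 ≈ 13679.322 mm = 13679.322/304.8 ft = 44.8797 ft.

44.9 ft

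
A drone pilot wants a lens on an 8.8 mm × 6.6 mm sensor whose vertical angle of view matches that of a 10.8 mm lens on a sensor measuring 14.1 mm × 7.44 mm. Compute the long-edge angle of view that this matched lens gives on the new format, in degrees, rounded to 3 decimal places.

Equal vertical AOV ⇒ f₂ = f₁ · 6.6/7.44 = 10.8 × 0.88710 ≈ 9.5806 mm.
Long-edge AOV on the new format = 2·arctan(8.8 / (2 × 9.5806)) = 2·arctan(0.45926) ≈ 49.3348°.

49.335°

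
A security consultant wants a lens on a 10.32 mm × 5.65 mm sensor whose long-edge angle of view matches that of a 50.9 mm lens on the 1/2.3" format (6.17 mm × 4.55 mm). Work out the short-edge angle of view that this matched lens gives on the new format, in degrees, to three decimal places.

3.801°

Equal long-edge AOV ⇒ f₂ = f₁ · 10.32/6.17 = 50.9 × 1.67261 ≈ 85.1358 mm.
Short-edge AOV on the new format = 2·arctan(5.65 / (2 × 85.1358)) = 2·arctan(0.03318) ≈ 3.8010°.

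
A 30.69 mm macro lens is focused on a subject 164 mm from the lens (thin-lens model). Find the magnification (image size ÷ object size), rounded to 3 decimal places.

Thin lens: 1/f = 1/dₒ + 1/dᵢ → 1/dᵢ = 1/30.69 − 1/164 = 0.0264863 mm⁻¹, so dᵢ ≈ 37.7553 mm.
Magnification m = dᵢ/dₒ = 37.7553/164 ≈ 0.23022.

0.230×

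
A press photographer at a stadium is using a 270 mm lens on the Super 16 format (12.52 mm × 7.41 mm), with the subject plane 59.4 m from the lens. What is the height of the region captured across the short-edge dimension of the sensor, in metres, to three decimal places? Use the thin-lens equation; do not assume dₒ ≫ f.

1.623 m

dₒ: 59.4 m = 59400 mm.
Similar triangles through the lens centre give W/dₒ = h/dᵢ; with 1/f = 1/dₒ + 1/dᵢ this gives W = h·(dₒ − f)/f.
W = 7.41 mm × (59400 − 270) / 270 = 7.41 × 219.0000 ≈ 1622.790 mm = 1.62279 m.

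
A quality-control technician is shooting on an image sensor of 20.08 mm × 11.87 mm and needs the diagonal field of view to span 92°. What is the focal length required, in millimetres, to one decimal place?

11.3 mm

Sensor diagonal = √(20.08² + 11.87²) = √544.1033 ≈ 23.3260 mm.
From α = 2·arctan(d/2f) we get f = d / (2·tan(α/2)).
With d = 23.3260 mm and α/2 = 46°, tan(α/2) ≈ 1.03553, so f ≈ 23.3260 / 2.07106 ≈ 11.2628 mm.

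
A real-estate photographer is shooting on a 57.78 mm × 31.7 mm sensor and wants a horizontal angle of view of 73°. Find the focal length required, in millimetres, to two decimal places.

From α = 2·arctan(w/2f) we get f = w / (2·tan(α/2)).
With w = 57.78 mm and α/2 = 36.5°, tan(α/2) ≈ 0.73996, so f ≈ 57.78 / 1.47992 ≈ 39.0426 mm.

39.04 mm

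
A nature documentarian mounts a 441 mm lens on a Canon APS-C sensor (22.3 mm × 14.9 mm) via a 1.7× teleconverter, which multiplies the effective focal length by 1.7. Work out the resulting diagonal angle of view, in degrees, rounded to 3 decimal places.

Effective focal length f = 441 × 1.7 = 749.7 mm.
Sensor diagonal = √(22.3² + 14.9²) = √719.3000 ≈ 26.8198 mm.
α = 2·arctan(26.820 / (2 × 749.7)) = 2·arctan(0.01789) ≈ 2.0495°.

2.049°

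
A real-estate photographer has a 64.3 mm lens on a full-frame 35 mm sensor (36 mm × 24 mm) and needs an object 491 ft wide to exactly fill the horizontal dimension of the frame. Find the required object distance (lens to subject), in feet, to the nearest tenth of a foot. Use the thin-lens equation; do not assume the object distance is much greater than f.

W: 491 ft × 304.8 mm/ft = 149656.80 mm.
Magnification m = w/W = dᵢ/dₒ; combined with 1/f = 1/dₒ + 1/dᵢ this gives dₒ = f·(1 + W/w).
dₒ = 64.3 mm × (1 + 149657/36) = 64.3 × 4158.1332 ≈ 267367.965 mm = 267367.965/304.8 ft = 877.192 ft.

877.2 ft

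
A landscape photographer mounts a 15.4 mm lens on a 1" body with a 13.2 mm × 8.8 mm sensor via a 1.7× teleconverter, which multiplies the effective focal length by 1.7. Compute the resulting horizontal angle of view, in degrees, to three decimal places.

Effective focal length f = 15.4 × 1.7 = 26.18 mm.
α = 2·arctan(13.2 / (2 × 26.18)) = 2·arctan(0.25210) ≈ 28.2990°.

28.299°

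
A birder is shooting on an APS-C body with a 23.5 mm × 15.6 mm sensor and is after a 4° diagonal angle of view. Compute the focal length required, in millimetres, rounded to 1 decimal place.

403.9 mm

Sensor diagonal = √(23.5² + 15.6²) = √795.6100 ≈ 28.2066 mm.
From α = 2·arctan(d/2f) we get f = d / (2·tan(α/2)).
With d = 28.2066 mm and α/2 = 2°, tan(α/2) ≈ 0.03492, so f ≈ 28.2066 / 0.06984 ≈ 403.8651 mm.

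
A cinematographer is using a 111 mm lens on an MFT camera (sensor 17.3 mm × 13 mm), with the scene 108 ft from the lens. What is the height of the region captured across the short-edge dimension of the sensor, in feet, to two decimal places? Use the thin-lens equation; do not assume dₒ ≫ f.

dₒ: 108 ft × 304.8 mm/ft = 32918.40 mm.
Similar triangles through the lens centre give W/dₒ = h/dᵢ; with 1/f = 1/dₒ + 1/dᵢ this gives W = h·(dₒ − f)/f.
W = 13 mm × (32918.4 − 111) / 111 = 13 × 295.5622 ≈ 3842.308 mm = 3842.308/304.8 ft = 12.606 ft.

12.61 ft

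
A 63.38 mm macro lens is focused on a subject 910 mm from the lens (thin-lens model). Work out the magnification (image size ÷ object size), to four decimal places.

Thin lens: 1/f = 1/dₒ + 1/dᵢ → 1/dᵢ = 1/63.38 − 1/910 = 0.0146789 mm⁻¹, so dᵢ ≈ 68.1248 mm.
Magnification m = dᵢ/dₒ = 68.1248/910 ≈ 0.07486.

0.0749×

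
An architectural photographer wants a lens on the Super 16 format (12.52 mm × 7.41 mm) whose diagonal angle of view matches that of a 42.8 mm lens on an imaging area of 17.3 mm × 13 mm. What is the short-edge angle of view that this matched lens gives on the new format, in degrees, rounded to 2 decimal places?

14.67°

Sensor diagonal = √(17.3² + 13²) = √468.2900 ≈ 21.6400 mm.
Sensor diagonal = √(12.52² + 7.41²) = √211.6585 ≈ 14.5485 mm.
Equal diagonal AOV ⇒ f₂ = f₁ · 14.5485/21.6400 = 42.8 × 0.67230 ≈ 28.7743 mm.
Short-edge AOV on the new format = 2·arctan(7.41 / (2 × 28.7743)) = 2·arctan(0.12876) ≈ 14.6742°.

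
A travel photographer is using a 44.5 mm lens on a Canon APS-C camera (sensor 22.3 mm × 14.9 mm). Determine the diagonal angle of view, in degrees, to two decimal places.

Sensor diagonal = √(22.3² + 14.9²) = √719.3000 ≈ 26.8198 mm.
Angle of view α = 2·arctan(d/2f) with d = 26.8198 mm and f = 44.5 mm.
d/2f = 0.30135; arctan(0.30135) ≈ 16.7700°, so α ≈ 33.5399°.

33.54°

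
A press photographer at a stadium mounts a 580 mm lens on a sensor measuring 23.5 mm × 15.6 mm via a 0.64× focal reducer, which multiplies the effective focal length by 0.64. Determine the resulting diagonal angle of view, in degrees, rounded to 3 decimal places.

4.352°

Effective focal length f = 580 × 0.64 = 371.2 mm.
Sensor diagonal = √(23.5² + 15.6²) = √795.6100 ≈ 28.2066 mm.
α = 2·arctan(28.207 / (2 × 371.2)) = 2·arctan(0.03799) ≈ 4.3517°.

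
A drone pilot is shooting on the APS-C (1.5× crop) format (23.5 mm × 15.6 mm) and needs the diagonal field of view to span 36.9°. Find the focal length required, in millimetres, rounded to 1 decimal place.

42.3 mm

Sensor diagonal = √(23.5² + 15.6²) = √795.6100 ≈ 28.2066 mm.
From α = 2·arctan(d/2f) we get f = d / (2·tan(α/2)).
With d = 28.2066 mm and α/2 = 18.45°, tan(α/2) ≈ 0.33363, so f ≈ 28.2066 / 0.66725 ≈ 42.2728 mm.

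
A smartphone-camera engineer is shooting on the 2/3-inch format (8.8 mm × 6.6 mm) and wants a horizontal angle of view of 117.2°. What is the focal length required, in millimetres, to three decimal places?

2.686 mm

From α = 2·arctan(w/2f) we get f = w / (2·tan(α/2)).
With w = 8.8 mm and α/2 = 58.6°, tan(α/2) ≈ 1.63826, so f ≈ 8.8 / 3.27653 ≈ 2.6858 mm.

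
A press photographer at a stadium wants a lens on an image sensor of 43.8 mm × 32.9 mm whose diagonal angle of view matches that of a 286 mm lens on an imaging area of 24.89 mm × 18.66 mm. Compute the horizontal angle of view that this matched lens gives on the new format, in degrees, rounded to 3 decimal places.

Sensor diagonal = √(24.89² + 18.66²) = √967.7077 ≈ 31.1080 mm.
Sensor diagonal = √(43.8² + 32.9²) = √3000.8500 ≈ 54.7800 mm.
Equal diagonal AOV ⇒ f₂ = f₁ · 54.7800/31.1080 = 286 × 1.76096 ≈ 503.6352 mm.
Horizontal AOV on the new format = 2·arctan(43.8 / (2 × 503.6352)) = 2·arctan(0.04348) ≈ 4.9797°.

4.980°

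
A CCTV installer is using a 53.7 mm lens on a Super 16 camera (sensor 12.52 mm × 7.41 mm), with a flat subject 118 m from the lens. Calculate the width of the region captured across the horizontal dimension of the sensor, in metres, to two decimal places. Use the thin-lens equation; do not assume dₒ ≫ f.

dₒ: 118 m = 118000 mm.
Similar triangles through the lens centre give W/dₒ = w/dᵢ; with 1/f = 1/dₒ + 1/dᵢ this gives W = w·(dₒ − f)/f.
W = 12.52 mm × (118000 − 53.7) / 53.7 = 12.52 × 2196.3929 ≈ 27498.839 mm = 27.4988 m.

27.50 m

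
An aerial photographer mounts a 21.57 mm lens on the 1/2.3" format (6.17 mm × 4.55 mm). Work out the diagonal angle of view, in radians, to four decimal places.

0.3517 rad

Sensor diagonal = √(6.17² + 4.55²) = √58.7714 ≈ 7.6663 mm.
Angle of view α = 2·arctan(d/2f) with d = 7.6663 mm and f = 21.57 mm.
d/2f = 0.17771; arctan(0.17771) ≈ 0.1759 rad, so α ≈ 0.3517 rad.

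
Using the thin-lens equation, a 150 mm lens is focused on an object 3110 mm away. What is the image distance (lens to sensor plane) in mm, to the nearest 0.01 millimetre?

157.60 mm

1/dᵢ = 1/f − 1/dₒ = 1/150 − 1/3110 = 0.0063451 mm⁻¹.
dᵢ = 1/0.0063451 ≈ 157.6014 mm.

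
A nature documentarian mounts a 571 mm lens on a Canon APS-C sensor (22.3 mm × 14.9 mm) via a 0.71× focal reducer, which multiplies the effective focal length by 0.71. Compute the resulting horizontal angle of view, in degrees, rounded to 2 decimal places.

3.15°

Effective focal length f = 571 × 0.71 = 405.41 mm.
α = 2·arctan(22.3 / (2 × 405.41)) = 2·arctan(0.02750) ≈ 3.1508°.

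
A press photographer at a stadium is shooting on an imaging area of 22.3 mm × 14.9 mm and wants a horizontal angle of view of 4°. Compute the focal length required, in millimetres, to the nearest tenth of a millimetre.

319.3 mm

From α = 2·arctan(w/2f) we get f = w / (2·tan(α/2)).
With w = 22.3 mm and α/2 = 2°, tan(α/2) ≈ 0.03492, so f ≈ 22.3 / 0.06984 ≈ 319.2942 mm.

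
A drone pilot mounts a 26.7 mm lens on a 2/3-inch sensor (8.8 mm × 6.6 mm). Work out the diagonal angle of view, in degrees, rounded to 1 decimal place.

23.3°

Sensor diagonal = √(8.8² + 6.6²) = √121.0000 ≈ 11.0000 mm.
Angle of view α = 2·arctan(d/2f) with d = 11.0000 mm and f = 26.7 mm.
d/2f = 0.20599; arctan(0.20599) ≈ 11.6397°, so α ≈ 23.2794°.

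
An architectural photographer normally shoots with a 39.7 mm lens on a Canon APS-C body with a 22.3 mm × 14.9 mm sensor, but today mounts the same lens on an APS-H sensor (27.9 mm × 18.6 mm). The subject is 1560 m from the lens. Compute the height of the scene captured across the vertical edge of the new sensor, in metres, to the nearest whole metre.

The focal length stays 39.7 mm; the relevant sensor dimension is now h = 18.6 mm. Object distance dₒ = 1560 m = 1.56e+06 mm.
Thin-lens field height W = h·(dₒ − f)/f = 18.6 × (1.56e+06 − 39.7)/39.7 ≈ 730863.012 mm = 730.863 m.

731 m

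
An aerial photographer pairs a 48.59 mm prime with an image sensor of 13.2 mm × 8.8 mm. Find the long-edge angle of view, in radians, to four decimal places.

0.2700 rad

Angle of view α = 2·arctan(w/2f) with w = 13.2 mm and f = 48.59 mm.
w/2f = 0.13583; arctan(0.13583) ≈ 0.1350 rad, so α ≈ 0.2700 rad.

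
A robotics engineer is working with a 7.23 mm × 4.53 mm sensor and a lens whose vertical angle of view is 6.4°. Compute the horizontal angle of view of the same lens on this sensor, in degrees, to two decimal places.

10.20°

From the vertical AOV: f = 4.53 / (2·tan(3.2°)) = 4.53 / 0.11182 ≈ 40.5125 mm.
Horizontal AOV = 2·arctan(7.23 / (2 × 40.5125)) = 2·arctan(0.08923) ≈ 10.1982°.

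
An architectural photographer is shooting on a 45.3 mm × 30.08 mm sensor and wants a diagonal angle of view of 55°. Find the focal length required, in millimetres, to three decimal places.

Sensor diagonal = √(45.3² + 30.08²) = √2956.8964 ≈ 54.3774 mm.
From α = 2·arctan(d/2f) we get f = d / (2·tan(α/2)).
With d = 54.3774 mm and α/2 = 27.5°, tan(α/2) ≈ 0.52057, so f ≈ 54.3774 / 1.04113 ≈ 52.2290 mm.

52.229 mm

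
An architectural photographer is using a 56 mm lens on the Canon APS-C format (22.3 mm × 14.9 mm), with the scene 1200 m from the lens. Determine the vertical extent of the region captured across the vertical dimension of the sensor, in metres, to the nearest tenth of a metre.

dₒ: 1200 m = 1.2e+06 mm.
Similar triangles through the lens centre give W/dₒ = h/dᵢ; with 1/f = 1/dₒ + 1/dᵢ this gives W = h·(dₒ − f)/f.
W = 14.9 mm × (1.2e+06 − 56) / 56 = 14.9 × 21427.5714 ≈ 319270.814 mm = 319.271 m.

319.3 m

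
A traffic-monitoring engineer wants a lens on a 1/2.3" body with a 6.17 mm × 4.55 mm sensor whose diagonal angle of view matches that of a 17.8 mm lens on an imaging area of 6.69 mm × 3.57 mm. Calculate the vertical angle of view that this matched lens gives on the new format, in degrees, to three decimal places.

14.410°

Sensor diagonal = √(6.69² + 3.57²) = √57.5010 ≈ 7.5829 mm.
Sensor diagonal = √(6.17² + 4.55²) = √58.7714 ≈ 7.6663 mm.
Equal diagonal AOV ⇒ f₂ = f₁ · 7.6663/7.5829 = 17.8 × 1.01099 ≈ 17.9956 mm.
Vertical AOV on the new format = 2·arctan(4.55 / (2 × 17.9956)) = 2·arctan(0.12642) ≈ 14.4102°.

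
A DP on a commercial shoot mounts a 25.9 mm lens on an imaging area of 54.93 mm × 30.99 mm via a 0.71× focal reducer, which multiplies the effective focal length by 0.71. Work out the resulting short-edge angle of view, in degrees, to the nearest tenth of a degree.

Effective focal length f = 25.9 × 0.71 = 18.389 mm.
α = 2·arctan(30.99 / (2 × 18.389)) = 2·arctan(0.84262) ≈ 80.2365°.

80.2°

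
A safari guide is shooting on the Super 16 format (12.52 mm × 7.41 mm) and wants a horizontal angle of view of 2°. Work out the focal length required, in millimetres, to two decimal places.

From α = 2·arctan(w/2f) we get f = w / (2·tan(α/2)).
With w = 12.52 mm and α/2 = 1°, tan(α/2) ≈ 0.01746, so f ≈ 12.52 / 0.03491 ≈ 358.6352 mm.

358.64 mm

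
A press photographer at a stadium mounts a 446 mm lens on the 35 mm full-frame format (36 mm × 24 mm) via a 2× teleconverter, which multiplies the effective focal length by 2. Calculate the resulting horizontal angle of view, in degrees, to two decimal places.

2.31°

Effective focal length f = 446 × 2 = 892 mm.
α = 2·arctan(36 / (2 × 892)) = 2·arctan(0.02018) ≈ 2.3121°.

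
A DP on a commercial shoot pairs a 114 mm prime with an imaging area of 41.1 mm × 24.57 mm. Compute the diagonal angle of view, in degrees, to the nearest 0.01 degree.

23.72°

Sensor diagonal = √(41.1² + 24.57²) = √2292.8949 ≈ 47.8842 mm.
Angle of view α = 2·arctan(d/2f) with d = 47.8842 mm and f = 114 mm.
d/2f = 0.21002; arctan(0.21002) ≈ 11.8608°, so α ≈ 23.7216°.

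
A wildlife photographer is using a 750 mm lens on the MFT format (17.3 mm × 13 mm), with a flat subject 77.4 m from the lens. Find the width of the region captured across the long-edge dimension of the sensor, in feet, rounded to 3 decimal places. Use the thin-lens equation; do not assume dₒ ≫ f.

dₒ: 77.4 m = 77400 mm.
Similar triangles through the lens centre give W/dₒ = w/dᵢ; with 1/f = 1/dₒ + 1/dᵢ this gives W = w·(dₒ − f)/f.
W = 17.3 mm × (77400 − 750) / 750 = 17.3 × 102.2000 ≈ 1768.060 mm = 1768.060/304.8 ft = 5.80072 ft.

5.801 ft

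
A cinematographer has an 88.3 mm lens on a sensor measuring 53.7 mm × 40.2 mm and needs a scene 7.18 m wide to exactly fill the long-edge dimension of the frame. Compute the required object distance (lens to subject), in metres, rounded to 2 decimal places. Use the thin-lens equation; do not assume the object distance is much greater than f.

W: 7.18 m = 7180 mm.
Magnification m = w/W = dᵢ/dₒ; combined with 1/f = 1/dₒ + 1/dᵢ this gives dₒ = f·(1 + W/w).
dₒ = 88.3 mm × (1 + 7180/53.7) = 88.3 × 134.7058 ≈ 11894.520 mm = 11.8945 m.

11.89 m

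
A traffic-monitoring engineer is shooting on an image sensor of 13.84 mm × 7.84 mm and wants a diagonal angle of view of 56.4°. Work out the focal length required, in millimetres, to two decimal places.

Sensor diagonal = √(13.84² + 7.84²) = √253.0112 ≈ 15.9063 mm.
From α = 2·arctan(d/2f) we get f = d / (2·tan(α/2)).
With d = 15.9063 mm and α/2 = 28.2°, tan(α/2) ≈ 0.53620, so f ≈ 15.9063 / 1.07239 ≈ 14.8326 mm.

14.83 mm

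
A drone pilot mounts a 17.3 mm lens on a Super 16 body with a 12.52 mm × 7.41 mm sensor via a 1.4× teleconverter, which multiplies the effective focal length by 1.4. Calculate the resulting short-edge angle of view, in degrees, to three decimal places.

Effective focal length f = 17.3 × 1.4 = 24.22 mm.
α = 2·arctan(7.41 / (2 × 24.22)) = 2·arctan(0.15297) ≈ 17.3945°.

17.395°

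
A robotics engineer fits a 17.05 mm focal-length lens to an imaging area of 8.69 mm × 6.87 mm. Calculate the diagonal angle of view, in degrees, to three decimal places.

Sensor diagonal = √(8.69² + 6.87²) = √122.7130 ≈ 11.0776 mm.
Angle of view α = 2·arctan(d/2f) with d = 11.0776 mm and f = 17.05 mm.
d/2f = 0.32486; arctan(0.32486) ≈ 17.9967°, so α ≈ 35.9934°.

35.993°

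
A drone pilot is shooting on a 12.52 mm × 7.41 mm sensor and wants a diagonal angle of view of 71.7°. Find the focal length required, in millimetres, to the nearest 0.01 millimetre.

Sensor diagonal = √(12.52² + 7.41²) = √211.6585 ≈ 14.5485 mm.
From α = 2·arctan(d/2f) we get f = d / (2·tan(α/2)).
With d = 14.5485 mm and α/2 = 35.85°, tan(α/2) ≈ 0.72255, so f ≈ 14.5485 / 1.44510 ≈ 10.0675 mm.

10.07 mm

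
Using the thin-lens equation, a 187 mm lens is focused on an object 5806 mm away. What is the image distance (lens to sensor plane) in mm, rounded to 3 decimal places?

1/dᵢ = 1/f − 1/dₒ = 1/187 − 1/5806 = 0.0051754 mm⁻¹.
dᵢ = 1/0.0051754 ≈ 193.2233 mm.

193.223 mm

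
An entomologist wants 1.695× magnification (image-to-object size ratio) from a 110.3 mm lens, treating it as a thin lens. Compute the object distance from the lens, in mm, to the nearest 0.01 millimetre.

175.37 mm

With m = dᵢ/dₒ and 1/f = 1/dₒ + 1/dᵢ, substituting dᵢ = m·dₒ gives 1/f = (1 + 1/m)/dₒ, hence dₒ = f·(1 + 1/m).
dₒ = 110.3 × (1 + 1/1.695) = 110.3 × 1.58997 ≈ 175.374 mm.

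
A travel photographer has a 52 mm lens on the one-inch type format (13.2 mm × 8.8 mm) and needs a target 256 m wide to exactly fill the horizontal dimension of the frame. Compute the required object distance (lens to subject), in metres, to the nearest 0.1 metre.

1008.5 m

W: 256 m = 256000 mm.
Magnification m = w/W = dᵢ/dₒ; combined with 1/f = 1/dₒ + 1/dᵢ this gives dₒ = f·(1 + W/w).
dₒ = 52 mm × (1 + 256000/13.2) = 52 × 19394.9394 ≈ 1008536.848 mm = 1008.54 m.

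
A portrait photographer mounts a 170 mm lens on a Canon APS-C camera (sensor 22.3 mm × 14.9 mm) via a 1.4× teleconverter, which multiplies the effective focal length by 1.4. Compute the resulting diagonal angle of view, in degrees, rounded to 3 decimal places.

Effective focal length f = 170 × 1.4 = 238 mm.
Sensor diagonal = √(22.3² + 14.9²) = √719.3000 ≈ 26.8198 mm.
α = 2·arctan(26.820 / (2 × 238)) = 2·arctan(0.05634) ≈ 6.4497°.

6.450°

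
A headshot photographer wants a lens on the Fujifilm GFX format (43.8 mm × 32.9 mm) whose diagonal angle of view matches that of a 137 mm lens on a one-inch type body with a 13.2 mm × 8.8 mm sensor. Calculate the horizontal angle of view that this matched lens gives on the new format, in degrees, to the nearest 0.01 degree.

5.30°

Sensor diagonal = √(13.2² + 8.8²) = √251.6800 ≈ 15.8644 mm.
Sensor diagonal = √(43.8² + 32.9²) = √3000.8500 ≈ 54.7800 mm.
Equal diagonal AOV ⇒ f₂ = f₁ · 54.7800/15.8644 = 137 × 3.45301 ≈ 473.0623 mm.
Horizontal AOV on the new format = 2·arctan(43.8 / (2 × 473.0623)) = 2·arctan(0.04629) ≈ 5.3011°.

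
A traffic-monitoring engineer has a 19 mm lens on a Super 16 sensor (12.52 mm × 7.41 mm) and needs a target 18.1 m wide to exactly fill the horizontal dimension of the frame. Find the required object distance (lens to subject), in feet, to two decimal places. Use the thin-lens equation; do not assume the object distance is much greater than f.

90.18 ft

W: 18.1 m = 18100 mm.
Magnification m = w/W = dᵢ/dₒ; combined with 1/f = 1/dₒ + 1/dᵢ this gives dₒ = f·(1 + W/w).
dₒ = 19 mm × (1 + 18100/12.52) = 19 × 1446.6869 ≈ 27487.051 mm = 27487.051/304.8 ft = 90.1806 ft.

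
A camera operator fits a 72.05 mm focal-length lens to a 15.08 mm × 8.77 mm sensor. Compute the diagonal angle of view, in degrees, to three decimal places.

13.805°

Sensor diagonal = √(15.08² + 8.77²) = √304.3193 ≈ 17.4447 mm.
Angle of view α = 2·arctan(d/2f) with d = 17.4447 mm and f = 72.05 mm.
d/2f = 0.12106; arctan(0.12106) ≈ 6.9026°, so α ≈ 13.8053°.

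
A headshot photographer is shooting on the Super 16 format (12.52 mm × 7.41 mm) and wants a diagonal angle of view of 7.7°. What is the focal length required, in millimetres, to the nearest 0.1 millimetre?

Sensor diagonal = √(12.52² + 7.41²) = √211.6585 ≈ 14.5485 mm.
From α = 2·arctan(d/2f) we get f = d / (2·tan(α/2)).
With d = 14.5485 mm and α/2 = 3.85°, tan(α/2) ≈ 0.06730, so f ≈ 14.5485 / 0.13459 ≈ 108.0925 mm.

108.1 mm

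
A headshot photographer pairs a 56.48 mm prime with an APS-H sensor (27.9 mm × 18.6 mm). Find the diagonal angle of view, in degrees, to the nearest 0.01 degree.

33.07°

Sensor diagonal = √(27.9² + 18.6²) = √1124.3700 ≈ 33.5316 mm.
Angle of view α = 2·arctan(d/2f) with d = 33.5316 mm and f = 56.48 mm.
d/2f = 0.29685; arctan(0.29685) ≈ 16.5333°, so α ≈ 33.0665°.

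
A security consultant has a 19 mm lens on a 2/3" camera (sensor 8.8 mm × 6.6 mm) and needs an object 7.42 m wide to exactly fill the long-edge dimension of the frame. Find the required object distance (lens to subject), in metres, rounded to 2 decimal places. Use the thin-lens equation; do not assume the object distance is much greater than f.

W: 7.42 m = 7420 mm.
Magnification m = w/W = dᵢ/dₒ; combined with 1/f = 1/dₒ + 1/dᵢ this gives dₒ = f·(1 + W/w).
dₒ = 19 mm × (1 + 7420/8.8) = 19 × 844.1818 ≈ 16039.455 mm = 16.0395 m.

16.04 m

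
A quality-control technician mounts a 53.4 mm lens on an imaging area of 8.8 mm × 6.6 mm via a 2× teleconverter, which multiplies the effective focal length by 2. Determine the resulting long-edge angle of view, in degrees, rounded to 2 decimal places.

Effective focal length f = 53.4 × 2 = 106.8 mm.
α = 2·arctan(8.8 / (2 × 106.8)) = 2·arctan(0.04120) ≈ 4.7183°.

4.72°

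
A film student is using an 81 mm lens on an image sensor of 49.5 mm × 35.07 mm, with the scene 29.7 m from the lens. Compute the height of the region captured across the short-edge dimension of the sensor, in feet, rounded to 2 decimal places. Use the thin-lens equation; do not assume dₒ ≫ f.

dₒ: 29.7 m = 29700 mm.
Similar triangles through the lens centre give W/dₒ = h/dᵢ; with 1/f = 1/dₒ + 1/dᵢ this gives W = h·(dₒ − f)/f.
W = 35.07 mm × (29700 − 81) / 81 = 35.07 × 365.6667 ≈ 12823.930 mm = 12823.930/304.8 ft = 42.0733 ft.

42.07 ft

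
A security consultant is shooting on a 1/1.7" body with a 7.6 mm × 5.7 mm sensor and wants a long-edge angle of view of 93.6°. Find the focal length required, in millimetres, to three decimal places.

From α = 2·arctan(w/2f) we get f = w / (2·tan(α/2)).
With w = 7.6 mm and α/2 = 46.8°, tan(α/2) ≈ 1.06489, so f ≈ 7.6 / 2.12978 ≈ 3.5684 mm.

3.568 mm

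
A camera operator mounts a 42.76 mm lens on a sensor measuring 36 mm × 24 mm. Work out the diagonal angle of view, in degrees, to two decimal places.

53.67°

Sensor diagonal = √(36² + 24²) = √1872.0000 ≈ 43.2666 mm.
Angle of view α = 2·arctan(d/2f) with d = 43.2666 mm and f = 42.76 mm.
d/2f = 0.50592; arctan(0.50592) ≈ 26.8359°, so α ≈ 53.6719°.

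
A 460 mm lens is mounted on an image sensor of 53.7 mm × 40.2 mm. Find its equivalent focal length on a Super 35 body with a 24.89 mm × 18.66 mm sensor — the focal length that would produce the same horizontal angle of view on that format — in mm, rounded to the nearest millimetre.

213 mm

Equal angle of view means equal width/f ratio, so f₂ = f₁ · (width₂/width₁) = 460 × 24.89/53.7.
f₂ = 460 × 0.46350 ≈ 213.210 mm.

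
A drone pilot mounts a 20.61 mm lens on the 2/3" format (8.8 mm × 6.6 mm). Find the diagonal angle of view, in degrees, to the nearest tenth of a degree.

29.9°

Sensor diagonal = √(8.8² + 6.6²) = √121.0000 ≈ 11.0000 mm.
Angle of view α = 2·arctan(d/2f) with d = 11.0000 mm and f = 20.61 mm.
d/2f = 0.26686; arctan(0.26686) ≈ 14.9418°, so α ≈ 29.8836°.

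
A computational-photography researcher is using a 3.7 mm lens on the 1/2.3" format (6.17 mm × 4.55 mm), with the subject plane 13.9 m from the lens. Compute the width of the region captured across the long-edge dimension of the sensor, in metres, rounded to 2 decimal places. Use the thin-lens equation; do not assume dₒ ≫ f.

23.17 m

dₒ: 13.9 m = 13900 mm.
Similar triangles through the lens centre give W/dₒ = w/dᵢ; with 1/f = 1/dₒ + 1/dᵢ this gives W = w·(dₒ − f)/f.
W = 6.17 mm × (13900 − 3.7) / 3.7 = 6.17 × 3755.7568 ≈ 23173.019 mm = 23.173 m.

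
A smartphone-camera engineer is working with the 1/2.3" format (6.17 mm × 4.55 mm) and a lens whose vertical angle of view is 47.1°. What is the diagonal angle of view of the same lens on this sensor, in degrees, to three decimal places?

From the vertical AOV: f = 4.55 / (2·tan(23.55°)) = 4.55 / 0.87170 ≈ 5.2197 mm.
Sensor diagonal = √(6.17² + 4.55²) = √58.7714 ≈ 7.6663 mm.
Diagonal AOV = 2·arctan(7.6663 / (2 × 5.2197)) = 2·arctan(0.73436) ≈ 72.5842°.

72.584°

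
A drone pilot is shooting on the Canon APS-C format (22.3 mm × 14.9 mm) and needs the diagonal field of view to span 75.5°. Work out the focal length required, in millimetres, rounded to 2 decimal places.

17.32 mm

Sensor diagonal = √(22.3² + 14.9²) = √719.3000 ≈ 26.8198 mm.
From α = 2·arctan(d/2f) we get f = d / (2·tan(α/2)).
With d = 26.8198 mm and α/2 = 37.75°, tan(α/2) ≈ 0.77428, so f ≈ 26.8198 / 1.54857 ≈ 17.3191 mm.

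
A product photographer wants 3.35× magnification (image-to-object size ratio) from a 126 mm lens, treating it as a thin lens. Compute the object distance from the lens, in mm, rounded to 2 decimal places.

With m = dᵢ/dₒ and 1/f = 1/dₒ + 1/dᵢ, substituting dᵢ = m·dₒ gives 1/f = (1 + 1/m)/dₒ, hence dₒ = f·(1 + 1/m).
dₒ = 126 × (1 + 1/3.35) = 126 × 1.29851 ≈ 163.612 mm.

163.61 mm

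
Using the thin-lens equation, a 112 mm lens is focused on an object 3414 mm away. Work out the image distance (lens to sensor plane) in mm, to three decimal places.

115.799 mm

1/dᵢ = 1/f − 1/dₒ = 1/112 − 1/3414 = 0.0086357 mm⁻¹.
dᵢ = 1/0.0086357 ≈ 115.7989 mm.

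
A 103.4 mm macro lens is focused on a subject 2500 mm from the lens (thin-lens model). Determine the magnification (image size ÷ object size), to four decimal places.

0.0431×

Thin lens: 1/f = 1/dₒ + 1/dᵢ → 1/dᵢ = 1/103.4 − 1/2500 = 0.0092712 mm⁻¹, so dᵢ ≈ 107.8611 mm.
Magnification m = dᵢ/dₒ = 107.8611/2500 ≈ 0.04314.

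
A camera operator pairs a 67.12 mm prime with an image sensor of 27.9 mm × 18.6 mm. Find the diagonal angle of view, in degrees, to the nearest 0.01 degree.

Sensor diagonal = √(27.9² + 18.6²) = √1124.3700 ≈ 33.5316 mm.
Angle of view α = 2·arctan(d/2f) with d = 33.5316 mm and f = 67.12 mm.
d/2f = 0.24979; arctan(0.24979) ≈ 14.0248°, so α ≈ 28.0497°.

28.05°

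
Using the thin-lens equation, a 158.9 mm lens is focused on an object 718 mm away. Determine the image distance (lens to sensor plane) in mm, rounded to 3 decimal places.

1/dᵢ = 1/f − 1/dₒ = 1/158.9 − 1/718 = 0.0049005 mm⁻¹.
dᵢ = 1/0.0049005 ≈ 204.0605 mm.

204.060 mm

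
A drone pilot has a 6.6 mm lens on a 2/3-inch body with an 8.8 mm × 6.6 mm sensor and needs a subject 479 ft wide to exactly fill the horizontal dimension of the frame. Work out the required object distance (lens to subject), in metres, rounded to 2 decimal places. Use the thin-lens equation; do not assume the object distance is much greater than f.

W: 479 ft × 304.8 mm/ft = 145999.20 mm.
Magnification m = w/W = dᵢ/dₒ; combined with 1/f = 1/dₒ + 1/dᵢ this gives dₒ = f·(1 + W/w).
dₒ = 6.6 mm × (1 + 145999/8.8) = 6.6 × 16591.8177 ≈ 109505.996 mm = 109.506 m.

109.51 m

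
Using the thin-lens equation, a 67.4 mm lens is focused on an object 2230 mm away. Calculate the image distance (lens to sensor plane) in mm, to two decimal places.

69.50 mm

1/dᵢ = 1/f − 1/dₒ = 1/67.4 − 1/2230 = 0.0143884 mm⁻¹.
dᵢ = 1/0.0143884 ≈ 69.5006 mm.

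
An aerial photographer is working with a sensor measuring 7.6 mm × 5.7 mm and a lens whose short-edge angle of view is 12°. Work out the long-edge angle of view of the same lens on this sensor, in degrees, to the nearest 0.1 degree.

From the short-edge AOV: f = 5.7 / (2·tan(6°)) = 5.7 / 0.21021 ≈ 27.1159 mm.
Long-edge AOV = 2·arctan(7.6 / (2 × 27.1159)) = 2·arctan(0.14014) ≈ 15.9548°.

16.0°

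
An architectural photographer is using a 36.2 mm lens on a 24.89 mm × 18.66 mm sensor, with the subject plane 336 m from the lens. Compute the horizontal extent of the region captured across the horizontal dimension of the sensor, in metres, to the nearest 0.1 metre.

231.0 m

dₒ: 336 m = 336000 mm.
Similar triangles through the lens centre give W/dₒ = w/dᵢ; with 1/f = 1/dₒ + 1/dᵢ this gives W = w·(dₒ − f)/f.
W = 24.89 mm × (336000 − 36.2) / 36.2 = 24.89 × 9280.7680 ≈ 230998.314 mm = 230.998 m.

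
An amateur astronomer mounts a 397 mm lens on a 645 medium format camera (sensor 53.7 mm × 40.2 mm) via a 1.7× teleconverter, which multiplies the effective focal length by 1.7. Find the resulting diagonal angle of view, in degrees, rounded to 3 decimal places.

Effective focal length f = 397 × 1.7 = 674.9 mm.
Sensor diagonal = √(53.7² + 40.2²) = √4499.7300 ≈ 67.0800 mm.
α = 2·arctan(67.080 / (2 × 674.9)) = 2·arctan(0.04970) ≈ 5.6901°.

5.690°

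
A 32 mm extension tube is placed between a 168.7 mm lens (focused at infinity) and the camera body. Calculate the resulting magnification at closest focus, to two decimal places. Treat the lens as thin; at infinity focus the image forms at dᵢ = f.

The tube moves the image plane from f to f + e, so dᵢ = 168.7 + 32 = 200.7 mm. Focus is achieved when 1/f = 1/dₒ + 1/dᵢ, giving dₒ = 1/(1/f − 1/(f+e)).
Magnification m = dᵢ/dₒ = (f+e)·(1/f − 1/(f+e)) = e/f = 32/168.7 ≈ 0.1897.

0.19×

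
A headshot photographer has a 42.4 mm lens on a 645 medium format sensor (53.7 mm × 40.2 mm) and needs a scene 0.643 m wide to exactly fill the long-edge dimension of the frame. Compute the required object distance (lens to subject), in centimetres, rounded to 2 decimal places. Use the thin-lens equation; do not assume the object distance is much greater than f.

W: 0.643 m = 643 mm.
Magnification m = w/W = dᵢ/dₒ; combined with 1/f = 1/dₒ + 1/dᵢ this gives dₒ = f·(1 + W/w).
dₒ = 42.4 mm × (1 + 643/53.7) = 42.4 × 12.9739 ≈ 550.095 mm = 55.0095 cm.

55.01 cm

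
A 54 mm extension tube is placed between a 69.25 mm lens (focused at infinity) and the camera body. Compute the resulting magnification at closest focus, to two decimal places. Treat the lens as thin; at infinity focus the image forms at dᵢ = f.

The tube moves the image plane from f to f + e, so dᵢ = 69.25 + 54 = 123.25 mm. Focus is achieved when 1/f = 1/dₒ + 1/dᵢ, giving dₒ = 1/(1/f − 1/(f+e)).
Magnification m = dᵢ/dₒ = (f+e)·(1/f − 1/(f+e)) = e/f = 54/69.25 ≈ 0.7798.

0.78×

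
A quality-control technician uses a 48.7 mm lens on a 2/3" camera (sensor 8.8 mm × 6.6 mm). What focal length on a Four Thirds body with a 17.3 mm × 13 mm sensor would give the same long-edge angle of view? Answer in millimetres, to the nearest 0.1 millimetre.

Equal angle of view means equal width/f ratio, so f₂ = f₁ · (width₂/width₁) = 48.7 × 17.3/8.8.
f₂ = 48.7 × 1.96591 ≈ 95.740 mm.

95.7 mm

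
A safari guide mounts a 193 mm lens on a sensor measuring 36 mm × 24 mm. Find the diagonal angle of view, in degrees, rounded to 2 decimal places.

Sensor diagonal = √(36² + 24²) = √1872.0000 ≈ 43.2666 mm.
Angle of view α = 2·arctan(d/2f) with d = 43.2666 mm and f = 193 mm.
d/2f = 0.11209; arctan(0.11209) ≈ 6.3956°, so α ≈ 12.7911°.

12.79°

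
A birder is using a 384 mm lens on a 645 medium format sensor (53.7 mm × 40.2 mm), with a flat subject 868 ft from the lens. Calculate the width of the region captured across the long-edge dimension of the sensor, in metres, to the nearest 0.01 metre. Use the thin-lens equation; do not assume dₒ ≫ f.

dₒ: 868 ft × 304.8 mm/ft = 264566.39 mm.
Similar triangles through the lens centre give W/dₒ = w/dᵢ; with 1/f = 1/dₒ + 1/dᵢ this gives W = w·(dₒ − f)/f.
W = 53.7 mm × (264566 − 384) / 384 = 53.7 × 687.9750 ≈ 36944.256 mm = 36.9443 m.

36.94 m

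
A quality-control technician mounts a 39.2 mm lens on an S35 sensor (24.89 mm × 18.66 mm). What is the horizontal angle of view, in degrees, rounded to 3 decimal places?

Angle of view α = 2·arctan(w/2f) with w = 24.89 mm and f = 39.2 mm.
w/2f = 0.31747; arctan(0.31747) ≈ 17.6133°, so α ≈ 35.2266°.

35.227°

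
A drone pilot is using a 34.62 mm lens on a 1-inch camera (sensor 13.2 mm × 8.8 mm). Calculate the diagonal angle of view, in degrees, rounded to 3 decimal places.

Sensor diagonal = √(13.2² + 8.8²) = √251.6800 ≈ 15.8644 mm.
Angle of view α = 2·arctan(d/2f) with d = 15.8644 mm and f = 34.62 mm.
d/2f = 0.22912; arctan(0.22912) ≈ 12.9050°, so α ≈ 25.8100°.

25.810°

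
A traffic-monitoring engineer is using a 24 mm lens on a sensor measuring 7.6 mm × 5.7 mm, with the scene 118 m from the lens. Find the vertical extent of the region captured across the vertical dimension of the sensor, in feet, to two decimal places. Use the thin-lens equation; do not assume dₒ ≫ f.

91.93 ft

dₒ: 118 m = 118000 mm.
Similar triangles through the lens centre give W/dₒ = h/dᵢ; with 1/f = 1/dₒ + 1/dᵢ this gives W = h·(dₒ − f)/f.
W = 5.7 mm × (118000 − 24) / 24 = 5.7 × 4915.6667 ≈ 28019.300 mm = 28019.300/304.8 ft = 91.9268 ft.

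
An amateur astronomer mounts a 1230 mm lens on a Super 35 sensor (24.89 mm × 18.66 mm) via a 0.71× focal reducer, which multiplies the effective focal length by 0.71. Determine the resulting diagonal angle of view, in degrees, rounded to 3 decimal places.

2.041°

Effective focal length f = 1230 × 0.71 = 873.3 mm.
Sensor diagonal = √(24.89² + 18.66²) = √967.7077 ≈ 31.1080 mm.
α = 2·arctan(31.108 / (2 × 873.3)) = 2·arctan(0.01781) ≈ 2.0407°.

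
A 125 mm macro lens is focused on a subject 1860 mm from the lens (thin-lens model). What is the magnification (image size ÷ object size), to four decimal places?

Thin lens: 1/f = 1/dₒ + 1/dᵢ → 1/dᵢ = 1/125 − 1/1860 = 0.0074624 mm⁻¹, so dᵢ ≈ 134.0058 mm.
Magnification m = dᵢ/dₒ = 134.0058/1860 ≈ 0.07205.

0.0720×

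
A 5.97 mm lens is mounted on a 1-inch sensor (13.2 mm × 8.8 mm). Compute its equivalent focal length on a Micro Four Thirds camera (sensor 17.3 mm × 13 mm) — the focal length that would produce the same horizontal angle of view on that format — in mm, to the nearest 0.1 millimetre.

Equal angle of view means equal width/f ratio, so f₂ = f₁ · (width₂/width₁) = 5.97 × 17.3/13.2.
f₂ = 5.97 × 1.31061 ≈ 7.824 mm.

7.8 mm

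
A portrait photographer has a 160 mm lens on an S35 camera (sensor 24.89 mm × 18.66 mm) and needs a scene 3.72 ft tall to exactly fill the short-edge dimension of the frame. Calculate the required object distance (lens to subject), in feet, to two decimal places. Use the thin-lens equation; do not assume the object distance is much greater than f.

32.42 ft

W: 3.72 ft × 304.8 mm/ft = 1133.86 mm.
Magnification m = h/W = dᵢ/dₒ; combined with 1/f = 1/dₒ + 1/dᵢ this gives dₒ = f·(1 + W/h).
dₒ = 160 mm × (1 + 1133.86/18.66) = 160 × 61.7640 ≈ 9882.238 mm = 9882.238/304.8 ft = 32.422 ft.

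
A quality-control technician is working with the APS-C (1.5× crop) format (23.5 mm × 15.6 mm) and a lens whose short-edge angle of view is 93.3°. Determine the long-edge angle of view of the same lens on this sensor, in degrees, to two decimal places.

115.85°

From the short-edge AOV: f = 15.6 / (2·tan(46.65°)) = 15.6 / 2.11864 ≈ 7.3632 mm.
Long-edge AOV = 2·arctan(23.5 / (2 × 7.3632)) = 2·arctan(1.59577) ≈ 115.8529°.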